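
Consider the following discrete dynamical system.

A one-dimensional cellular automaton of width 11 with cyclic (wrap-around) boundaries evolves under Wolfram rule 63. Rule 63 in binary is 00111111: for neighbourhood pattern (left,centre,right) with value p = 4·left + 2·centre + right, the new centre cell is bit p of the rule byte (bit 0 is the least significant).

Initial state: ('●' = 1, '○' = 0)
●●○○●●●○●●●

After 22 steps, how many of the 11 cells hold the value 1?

t=0: ●●○○●●●○●●●
t=1: ○○●●●○○●●○○
t=2: ●●●○○●●●○●●
t=3: ○○○●●●○○●●○
t=4: ●●●●○○●●●○●
t=5: ○○○○●●●○○●●
t=6: ●●●●●○○●●●○
t=7: ●○○○○●●●○○●
t=8: ○●●●●●○○●●●
t=9: ●●○○○○●●●○○
t=10: ●○●●●●●○○●●
t=11: ○●●○○○○●●●○
t=12: ●●○●●●●●○○●
t=13: ○○●●○○○○●●●
t=14: ●●●○●●●●●○○
t=15: ●○○●●○○○○●●
t=16: ○●●●○●●●●●○
t=17: ●●○○●●○○○○●
t=18: ○○●●●○●●●●●
t=19: ●●●○○●●○○○○
t=20: ●○○●●●○●●●●
t=21: ○●●●○○●●○○○
t=22: ●●○○●●●○●●●

8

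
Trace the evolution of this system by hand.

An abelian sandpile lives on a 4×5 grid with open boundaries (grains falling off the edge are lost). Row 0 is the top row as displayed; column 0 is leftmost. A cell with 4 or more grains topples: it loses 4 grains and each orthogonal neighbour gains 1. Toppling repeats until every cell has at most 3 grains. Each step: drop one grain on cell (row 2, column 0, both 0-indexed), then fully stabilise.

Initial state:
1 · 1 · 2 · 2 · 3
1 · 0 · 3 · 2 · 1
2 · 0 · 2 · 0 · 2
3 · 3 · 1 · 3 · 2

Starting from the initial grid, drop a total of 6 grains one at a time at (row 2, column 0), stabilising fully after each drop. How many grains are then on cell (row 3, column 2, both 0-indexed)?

[0] 1 · 1 · 2 · 2 · 3
1 · 0 · 3 · 2 · 1
2 · 0 · 2 · 0 · 2
3 · 3 · 1 · 3 · 2
[1] 1 · 1 · 2 · 2 · 3
1 · 0 · 3 · 2 · 1
3 · 0 · 2 · 0 · 2
3 · 3 · 1 · 3 · 2
[2] 1 · 1 · 2 · 2 · 3
2 · 0 · 3 · 2 · 1
1 · 2 · 2 · 0 · 2
1 · 0 · 2 · 3 · 2
[3] 1 · 1 · 2 · 2 · 3
2 · 0 · 3 · 2 · 1
2 · 2 · 2 · 0 · 2
1 · 0 · 2 · 3 · 2
[4] 1 · 1 · 2 · 2 · 3
2 · 0 · 3 · 2 · 1
3 · 2 · 2 · 0 · 2
1 · 0 · 2 · 3 · 2
[5] 1 · 1 · 2 · 2 · 3
3 · 0 · 3 · 2 · 1
0 · 3 · 2 · 0 · 2
2 · 0 · 2 · 3 · 2
[6] 1 · 1 · 2 · 2 · 3
3 · 0 · 3 · 2 · 1
1 · 3 · 2 · 0 · 2
2 · 0 · 2 · 3 · 2

2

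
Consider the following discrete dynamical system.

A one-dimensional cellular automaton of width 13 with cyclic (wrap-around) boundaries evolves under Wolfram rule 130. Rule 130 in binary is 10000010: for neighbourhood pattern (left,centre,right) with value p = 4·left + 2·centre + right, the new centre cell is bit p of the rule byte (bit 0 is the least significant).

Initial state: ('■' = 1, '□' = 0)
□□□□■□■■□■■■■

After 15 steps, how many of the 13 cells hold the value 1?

k=0  □□□□■□■■□■■■■
k=1  □□□■□□□□□□■■□
k=2  □□■□□□□□□■□□□
k=3  □■□□□□□□■□□□□
k=4  ■□□□□□□■□□□□□
k=5  □□□□□□■□□□□□■
k=6  □□□□□■□□□□□■□
k=7  □□□□■□□□□□■□□
k=8  □□□■□□□□□■□□□
k=9  □□■□□□□□■□□□□
k=10  □■□□□□□■□□□□□
k=11  ■□□□□□■□□□□□□
k=12  □□□□□■□□□□□□■
k=13  □□□□■□□□□□□■□
k=14  □□□■□□□□□□■□□
k=15  □□■□□□□□□■□□□

2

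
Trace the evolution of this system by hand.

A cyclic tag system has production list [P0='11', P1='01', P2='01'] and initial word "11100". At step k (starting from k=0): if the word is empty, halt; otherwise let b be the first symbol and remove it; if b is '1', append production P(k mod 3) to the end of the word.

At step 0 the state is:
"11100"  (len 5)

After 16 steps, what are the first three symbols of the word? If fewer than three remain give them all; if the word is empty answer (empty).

101

gen 0: "11100"  (len 5)
gen 1: "110011"  (len 6)
gen 2: "1001101"  (len 7)
gen 3: "00110101"  (len 8)
gen 4: "0110101"  (len 7)
gen 5: "110101"  (len 6)
gen 6: "1010101"  (len 7)
gen 7: "01010111"  (len 8)
gen 8: "1010111"  (len 7)
gen 9: "01011101"  (len 8)
gen 10: "1011101"  (len 7)
gen 11: "01110101"  (len 8)
gen 12: "1110101"  (len 7)
gen 13: "11010111"  (len 8)
gen 14: "101011101"  (len 9)
gen 15: "0101110101"  (len 10)
gen 16: "101110101"  (len 9)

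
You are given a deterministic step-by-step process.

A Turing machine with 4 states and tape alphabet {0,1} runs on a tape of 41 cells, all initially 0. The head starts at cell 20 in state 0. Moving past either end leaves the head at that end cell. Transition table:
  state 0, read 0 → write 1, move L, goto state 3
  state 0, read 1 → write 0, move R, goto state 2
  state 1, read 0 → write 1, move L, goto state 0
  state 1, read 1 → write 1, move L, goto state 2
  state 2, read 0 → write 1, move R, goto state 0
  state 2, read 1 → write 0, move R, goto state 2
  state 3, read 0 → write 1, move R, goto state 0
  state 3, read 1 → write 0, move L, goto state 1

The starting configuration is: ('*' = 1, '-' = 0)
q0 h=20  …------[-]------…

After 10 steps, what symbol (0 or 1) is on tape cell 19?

[0] q0 h=20  …------[-]------…
[1] q3 h=19  …------[-]*-----…
[2] q0 h=20  …-----*[*]------…
[3] q2 h=21  …----*-[-]------…
[4] q0 h=22  …---*-*[-]------…
[5] q3 h=21  …----*-[*]*-----…
[6] q1 h=20  …-----*[-]-*----…
[7] q0 h=19  …------[*]*-*---…
[8] q2 h=20  …------[*]-*----…
[9] q2 h=21  …------[-]*-----…
[10] q0 h=22  …-----*[*]------…

0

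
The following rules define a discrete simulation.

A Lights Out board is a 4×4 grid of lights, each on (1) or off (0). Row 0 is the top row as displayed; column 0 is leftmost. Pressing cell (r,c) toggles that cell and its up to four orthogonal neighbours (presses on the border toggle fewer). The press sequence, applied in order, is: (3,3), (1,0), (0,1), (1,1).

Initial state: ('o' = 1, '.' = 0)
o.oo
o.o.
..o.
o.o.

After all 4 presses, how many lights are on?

0) o.oo
o.o.
..o.
o.o.
1) o.oo
o.o.
..oo
o..o
2) ..oo
.oo.
o.oo
o..o
3) oo.o
..o.
o.oo
o..o
4) o..o
oo..
oooo
o..o

10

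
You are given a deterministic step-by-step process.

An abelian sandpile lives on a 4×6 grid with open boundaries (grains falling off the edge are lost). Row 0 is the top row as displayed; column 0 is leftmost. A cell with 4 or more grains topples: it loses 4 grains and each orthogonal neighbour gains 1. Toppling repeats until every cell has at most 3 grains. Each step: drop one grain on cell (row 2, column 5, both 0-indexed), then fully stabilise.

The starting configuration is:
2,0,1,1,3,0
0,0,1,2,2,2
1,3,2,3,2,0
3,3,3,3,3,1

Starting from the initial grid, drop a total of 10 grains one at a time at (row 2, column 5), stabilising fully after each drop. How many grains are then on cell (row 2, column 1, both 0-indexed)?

1

t=0: 2,0,1,1,3,0
0,0,1,2,2,2
1,3,2,3,2,0
3,3,3,3,3,1
t=1: 2,0,1,1,3,0
0,0,1,2,2,2
1,3,2,3,2,1
3,3,3,3,3,1
t=2: 2,0,1,1,3,0
0,0,1,2,2,2
1,3,2,3,2,2
3,3,3,3,3,1
t=3: 2,0,1,1,3,0
0,0,1,2,2,2
1,3,2,3,2,3
3,3,3,3,3,1
t=4: 2,0,1,1,3,0
0,0,1,2,2,3
1,3,2,3,3,0
3,3,3,3,3,2
t=5: 2,0,1,1,3,0
0,0,1,2,2,3
1,3,2,3,3,1
3,3,3,3,3,2
t=6: 2,0,1,1,3,0
0,0,1,2,2,3
1,3,2,3,3,2
3,3,3,3,3,2
t=7: 2,0,1,1,3,0
0,0,1,2,2,3
1,3,2,3,3,3
3,3,3,3,3,2
t=8: 2,0,1,3,0,2
0,1,3,0,2,1
3,1,1,3,3,3
0,2,2,2,2,0
t=9: 2,0,1,3,0,2
0,1,3,1,3,2
3,1,2,0,1,1
0,2,2,3,3,1
t=10: 2,0,1,3,0,2
0,1,3,1,3,2
3,1,2,0,1,2
0,2,2,3,3,1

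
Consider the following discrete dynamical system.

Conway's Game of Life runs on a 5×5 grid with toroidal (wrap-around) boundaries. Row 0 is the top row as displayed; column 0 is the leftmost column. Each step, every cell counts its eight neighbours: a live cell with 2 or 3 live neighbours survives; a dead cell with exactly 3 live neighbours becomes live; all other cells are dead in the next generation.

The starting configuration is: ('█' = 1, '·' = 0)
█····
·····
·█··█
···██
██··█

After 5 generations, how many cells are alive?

k=0  █····
·····
·█··█
···██
██··█
k=1  ██··█
█····
█··██
·███·
·█·█·
k=2  ·██·█
···█·
█··█·
·█···
···█·
k=3  ··█·█
██·█·
··█·█
··█·█
██·█·
k=4  ·····
██···
··█·█
··█·█
██···
k=5  ·····
██···
··█·█
··█·█
██···

8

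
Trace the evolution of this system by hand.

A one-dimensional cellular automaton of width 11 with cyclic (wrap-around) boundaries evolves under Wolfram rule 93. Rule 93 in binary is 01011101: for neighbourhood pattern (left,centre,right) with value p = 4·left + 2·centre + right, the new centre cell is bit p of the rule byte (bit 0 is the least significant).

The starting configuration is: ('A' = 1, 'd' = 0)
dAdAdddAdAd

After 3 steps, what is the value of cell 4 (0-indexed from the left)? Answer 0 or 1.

0

[0] dAdAdddAdAd
[1] dAdAAAdAdAA
[2] dAdAdAdAdAA
[3] dAdAdAdAdAA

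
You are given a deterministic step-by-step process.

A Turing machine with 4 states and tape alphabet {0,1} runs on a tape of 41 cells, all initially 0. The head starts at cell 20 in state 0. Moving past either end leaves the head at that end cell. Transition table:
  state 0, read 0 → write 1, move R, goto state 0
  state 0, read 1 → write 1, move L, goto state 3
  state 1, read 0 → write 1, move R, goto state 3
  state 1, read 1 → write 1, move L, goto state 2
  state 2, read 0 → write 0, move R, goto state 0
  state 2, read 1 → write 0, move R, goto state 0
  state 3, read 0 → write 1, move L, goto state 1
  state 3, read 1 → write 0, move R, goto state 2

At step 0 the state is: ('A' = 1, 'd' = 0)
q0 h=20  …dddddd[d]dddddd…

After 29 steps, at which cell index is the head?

38

step 0: q0 h=20  …dddddd[d]dddddd…
step 1: q0 h=21  …dddddA[d]dddddd…
step 2: q0 h=22  …ddddAA[d]dddddd…
step 3: q0 h=23  …dddAAA[d]dddddd…
step 4: q0 h=24  …ddAAAA[d]dddddd…
step 5: q0 h=25  …dAAAAA[d]dddddd…
step 6: q0 h=26  …AAAAAA[d]dddddd…
step 7: q0 h=27  …AAAAAA[d]dddddd…
step 8: q0 h=28  …AAAAAA[d]dddddd…
step 9: q0 h=29  …AAAAAA[d]dddddd…
step 10: q0 h=30  …AAAAAA[d]dddddd…
step 11: q0 h=31  …AAAAAA[d]dddddd…
step 12: q0 h=32  …AAAAAA[d]dddddd…
step 13: q0 h=33  …AAAAAA[d]dddddd…
step 14: q0 h=34  …AAAAAA[d]dddddd|
step 15: q0 h=35  …AAAAAA[d]ddddd|
step 16: q0 h=36  …AAAAAA[d]dddd|
step 17: q0 h=37  …AAAAAA[d]ddd|
step 18: q0 h=38  …AAAAAA[d]dd|
step 19: q0 h=39  …AAAAAA[d]d|
step 20: q0 h=40  …AAAAAA[d]|
step 21: q0 h=40  …AAAAAA[A]|
step 22: q3 h=39  …AAAAAA[A]A|
step 23: q2 h=40  …AAAAAd[A]|
step 24: q0 h=40  …AAAAAd[d]|
step 25: q0 h=40  …AAAAAd[A]|
step 26: q3 h=39  …AAAAAA[d]A|
step 27: q1 h=38  …AAAAAA[A]AA|
step 28: q2 h=37  …AAAAAA[A]AAA|
step 29: q0 h=38  …AAAAAd[A]AA|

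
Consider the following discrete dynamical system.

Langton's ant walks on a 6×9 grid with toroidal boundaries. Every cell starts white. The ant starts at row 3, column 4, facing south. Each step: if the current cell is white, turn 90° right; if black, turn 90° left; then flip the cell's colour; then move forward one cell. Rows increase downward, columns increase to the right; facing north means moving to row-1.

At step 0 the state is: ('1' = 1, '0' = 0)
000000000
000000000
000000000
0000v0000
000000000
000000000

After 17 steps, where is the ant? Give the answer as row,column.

3,5

k=0  000000000
000000000
000000000
0000v0000
000000000
000000000
k=1  000000000
000000000
000000000
000<10000
000000000
000000000
k=2  000000000
000000000
000^00000
000110000
000000000
000000000
k=3  000000000
000000000
0001>0000
000110000
000000000
000000000
k=4  000000000
000000000
000110000
0001v0000
000000000
000000000
k=5  000000000
000000000
000110000
00010>000
000000000
000000000
k=6  000000000
000000000
000110000
000101000
00000v000
000000000
k=7  000000000
000000000
000110000
000101000
0000<1000
000000000
k=8  000000000
000000000
000110000
0001^1000
000011000
000000000
k=9  000000000
000000000
000110000
00011>000
000011000
000000000
k=10  000000000
000000000
00011^000
000110000
000011000
000000000
k=11  000000000
000000000
000111>00
000110000
000011000
000000000
k=12  000000000
000000000
000111100
000110v00
000011000
000000000
k=13  000000000
000000000
000111100
00011<100
000011000
000000000
k=14  000000000
000000000
00011^100
000111100
000011000
000000000
k=15  000000000
000000000
0001<0100
000111100
000011000
000000000
k=16  000000000
000000000
000100100
0001v1100
000011000
000000000
k=17  000000000
000000000
000100100
00010>100
000011000
000000000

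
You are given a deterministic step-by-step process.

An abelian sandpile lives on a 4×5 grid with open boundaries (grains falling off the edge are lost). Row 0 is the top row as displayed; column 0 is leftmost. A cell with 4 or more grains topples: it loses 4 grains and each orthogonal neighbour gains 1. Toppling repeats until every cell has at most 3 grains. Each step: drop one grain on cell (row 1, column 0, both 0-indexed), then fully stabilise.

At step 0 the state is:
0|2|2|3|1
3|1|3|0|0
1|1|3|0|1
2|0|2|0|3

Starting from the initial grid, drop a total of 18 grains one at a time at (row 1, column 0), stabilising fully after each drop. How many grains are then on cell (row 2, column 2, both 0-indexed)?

step 0: 0|2|2|3|1
3|1|3|0|0
1|1|3|0|1
2|0|2|0|3
step 1: 1|2|2|3|1
0|2|3|0|0
2|1|3|0|1
2|0|2|0|3
step 2: 1|2|2|3|1
1|2|3|0|0
2|1|3|0|1
2|0|2|0|3
step 3: 1|2|2|3|1
2|2|3|0|0
2|1|3|0|1
2|0|2|0|3
step 4: 1|2|2|3|1
3|2|3|0|0
2|1|3|0|1
2|0|2|0|3
step 5: 2|2|2|3|1
0|3|3|0|0
3|1|3|0|1
2|0|2|0|3
step 6: 2|2|2|3|1
1|3|3|0|0
3|1|3|0|1
2|0|2|0|3
step 7: 2|2|2|3|1
2|3|3|0|0
3|1|3|0|1
2|0|2|0|3
step 8: 2|2|2|3|1
3|3|3|0|0
3|1|3|0|1
2|0|2|0|3
step 9: 3|3|3|3|1
2|2|1|1|0
1|0|1|1|1
3|1|3|0|3
step 10: 3|3|3|3|1
3|2|1|1|0
1|0|1|1|1
3|1|3|0|3
step 11: 1|2|1|0|2
2|0|3|2|0
2|1|1|1|1
3|1|3|0|3
step 12: 1|2|1|0|2
3|0|3|2|0
2|1|1|1|1
3|1|3|0|3
step 13: 2|2|1|0|2
0|1|3|2|0
3|1|1|1|1
3|1|3|0|3
step 14: 2|2|1|0|2
1|1|3|2|0
3|1|1|1|1
3|1|3|0|3
step 15: 2|2|1|0|2
2|1|3|2|0
3|1|1|1|1
3|1|3|0|3
step 16: 2|2|1|0|2
3|1|3|2|0
3|1|1|1|1
3|1|3|0|3
step 17: 3|2|1|0|2
1|2|3|2|0
1|2|1|1|1
0|2|3|0|3
step 18: 3|2|1|0|2
2|2|3|2|0
1|2|1|1|1
0|2|3|0|3

1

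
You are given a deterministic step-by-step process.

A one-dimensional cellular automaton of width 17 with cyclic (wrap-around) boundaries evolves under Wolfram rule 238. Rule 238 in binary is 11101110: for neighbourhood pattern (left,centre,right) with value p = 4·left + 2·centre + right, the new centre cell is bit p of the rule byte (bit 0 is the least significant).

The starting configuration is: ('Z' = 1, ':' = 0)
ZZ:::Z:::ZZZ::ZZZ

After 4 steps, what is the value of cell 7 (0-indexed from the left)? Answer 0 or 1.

1

step 0: ZZ:::Z:::ZZZ::ZZZ
step 1: ZZ::ZZ::ZZZZ:ZZZZ
step 2: ZZ:ZZZ:ZZZZZZZZZZ
step 3: ZZZZZZZZZZZZZZZZZ
step 4: ZZZZZZZZZZZZZZZZZ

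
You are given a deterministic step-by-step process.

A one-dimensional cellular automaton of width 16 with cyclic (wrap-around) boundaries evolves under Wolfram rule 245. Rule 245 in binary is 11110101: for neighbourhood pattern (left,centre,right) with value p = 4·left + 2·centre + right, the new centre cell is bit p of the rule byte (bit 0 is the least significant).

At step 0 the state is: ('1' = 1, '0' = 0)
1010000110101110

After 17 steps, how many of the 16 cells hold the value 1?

gen 0: 1010000110101110
gen 1: 1111110011110111
gen 2: 1111111001111011
gen 3: 1111111100111101
gen 4: 1111111110011110
gen 5: 0111111111001111
gen 6: 1011111111100111
gen 7: 1101111111110011
gen 8: 1110111111111001
gen 9: 1111011111111100
gen 10: 0111101111111110
gen 11: 0011110111111111
gen 12: 1001111011111111
gen 13: 1100111101111111
gen 14: 1110011110111111
gen 15: 1111001111011111
gen 16: 1111100111101111
gen 17: 1111110011110111

13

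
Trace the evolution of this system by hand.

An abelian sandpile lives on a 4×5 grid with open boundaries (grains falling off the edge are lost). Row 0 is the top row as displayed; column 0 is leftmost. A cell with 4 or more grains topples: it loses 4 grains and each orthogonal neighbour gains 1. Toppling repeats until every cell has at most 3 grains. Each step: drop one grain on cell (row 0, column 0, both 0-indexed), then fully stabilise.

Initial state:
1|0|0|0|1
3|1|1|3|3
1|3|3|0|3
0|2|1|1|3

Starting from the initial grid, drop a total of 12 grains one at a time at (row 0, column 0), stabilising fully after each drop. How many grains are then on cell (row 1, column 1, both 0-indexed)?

2

[0] 1|0|0|0|1
3|1|1|3|3
1|3|3|0|3
0|2|1|1|3
[1] 2|0|0|0|1
3|1|1|3|3
1|3|3|0|3
0|2|1|1|3
[2] 3|0|0|0|1
3|1|1|3|3
1|3|3|0|3
0|2|1|1|3
[3] 1|1|0|0|1
0|2|1|3|3
2|3|3|0|3
0|2|1|1|3
[4] 2|1|0|0|1
0|2|1|3|3
2|3|3|0|3
0|2|1|1|3
[5] 3|1|0|0|1
0|2|1|3|3
2|3|3|0|3
0|2|1|1|3
[6] 0|2|0|0|1
1|2|1|3|3
2|3|3|0|3
0|2|1|1|3
[7] 1|2|0|0|1
1|2|1|3|3
2|3|3|0|3
0|2|1|1|3
[8] 2|2|0|0|1
1|2|1|3|3
2|3|3|0|3
0|2|1|1|3
[9] 3|2|0|0|1
1|2|1|3|3
2|3|3|0|3
0|2|1|1|3
[10] 0|3|0|0|1
2|2|1|3|3
2|3|3|0|3
0|2|1|1|3
[11] 1|3|0|0|1
2|2|1|3|3
2|3|3|0|3
0|2|1|1|3
[12] 2|3|0|0|1
2|2|1|3|3
2|3|3|0|3
0|2|1|1|3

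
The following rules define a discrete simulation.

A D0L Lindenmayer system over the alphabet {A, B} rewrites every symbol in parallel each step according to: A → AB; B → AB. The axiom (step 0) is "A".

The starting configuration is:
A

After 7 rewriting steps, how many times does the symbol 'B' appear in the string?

64

t=0: A
t=1: AB
t=2: ABAB
t=3: ABABABAB
t=4: ABABABABABABABAB
t=5: ABABABABABABABABABABABABABABABAB
t=6: ABABABABABABABABABABABABABABABABABABABABABABABABABABABABABABABAB
t=7: ABABABABABABABABABABABABABABABABABABABABABABABABABABABABAB…ABABABABABABABABABABABABABABABABABABABABABABABABABABABABAB  (len 128)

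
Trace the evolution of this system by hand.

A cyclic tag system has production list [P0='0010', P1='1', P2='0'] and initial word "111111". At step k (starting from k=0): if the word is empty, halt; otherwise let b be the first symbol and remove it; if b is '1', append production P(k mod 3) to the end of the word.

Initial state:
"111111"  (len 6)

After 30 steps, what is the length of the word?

4

k=0  "111111"  (len 6)
k=1  "111110010"  (len 9)
k=2  "111100101"  (len 9)
k=3  "111001010"  (len 9)
k=4  "110010100010"  (len 12)
k=5  "100101000101"  (len 12)
k=6  "001010001010"  (len 12)
k=7  "01010001010"  (len 11)
k=8  "1010001010"  (len 10)
k=9  "0100010100"  (len 10)
k=10  "100010100"  (len 9)
k=11  "000101001"  (len 9)
k=12  "00101001"  (len 8)
k=13  "0101001"  (len 7)
k=14  "101001"  (len 6)
k=15  "010010"  (len 6)
k=16  "10010"  (len 5)
k=17  "00101"  (len 5)
k=18  "0101"  (len 4)
k=19  "101"  (len 3)
k=20  "011"  (len 3)
k=21  "11"  (len 2)
k=22  "10010"  (len 5)
k=23  "00101"  (len 5)
k=24  "0101"  (len 4)
k=25  "101"  (len 3)
k=26  "011"  (len 3)
k=27  "11"  (len 2)
k=28  "10010"  (len 5)
k=29  "00101"  (len 5)
k=30  "0101"  (len 4)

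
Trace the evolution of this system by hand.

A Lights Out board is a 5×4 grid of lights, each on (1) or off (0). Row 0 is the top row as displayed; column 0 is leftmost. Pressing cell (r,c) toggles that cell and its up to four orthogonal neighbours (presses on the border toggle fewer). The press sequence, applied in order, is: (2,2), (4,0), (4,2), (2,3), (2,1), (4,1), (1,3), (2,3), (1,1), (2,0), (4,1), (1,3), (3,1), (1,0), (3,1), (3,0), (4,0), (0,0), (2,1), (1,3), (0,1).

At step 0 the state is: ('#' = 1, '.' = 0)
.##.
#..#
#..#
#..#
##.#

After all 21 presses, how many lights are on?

12

0) .##.
#..#
#..#
#..#
##.#
1) .##.
#.##
###.
#.##
##.#
2) .##.
#.##
###.
..##
...#
3) .##.
#.##
###.
...#
.##.
4) .##.
#.#.
##.#
....
.##.
5) .##.
###.
..##
.#..
.##.
6) .##.
###.
..##
....
#...
7) .###
##.#
..#.
....
#...
8) .###
##..
...#
...#
#...
9) ..##
..#.
.#.#
...#
#...
10) ..##
#.#.
#..#
#..#
#...
11) ..##
#.#.
#..#
##.#
.##.
12) ..#.
#..#
#...
##.#
.##.
13) ..#.
#..#
##..
..##
..#.
14) #.#.
.#.#
.#..
..##
..#.
15) #.#.
.#.#
....
##.#
.##.
16) #.#.
.#.#
#...
...#
###.
17) #.#.
.#.#
#...
#..#
..#.
18) .##.
##.#
#...
#..#
..#.
19) .##.
#..#
.##.
##.#
..#.
20) .###
#.#.
.###
##.#
..#.
21) #..#
###.
.###
##.#
..#.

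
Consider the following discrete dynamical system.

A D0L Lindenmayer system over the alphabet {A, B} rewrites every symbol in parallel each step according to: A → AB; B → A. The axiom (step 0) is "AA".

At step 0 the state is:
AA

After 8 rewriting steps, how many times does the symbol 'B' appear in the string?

42

gen 0: AA
gen 1: ABAB
gen 2: ABAABA
gen 3: ABAABABAAB
gen 4: ABAABABAABAABABA
gen 5: ABAABABAABAABABAABABAABAAB
gen 6: ABAABABAABAABABAABABAABAABABAABAABABAABABA
gen 7: ABAABABAABAABABAABABAABAABABAABAABABAABABAABAABABAABABAABAABABAABAAB
gen 8: ABAABABAABAABABAABABAABAABABAABAABABAABABAABAABABAABABAABAABABAABAABABAABABAABAABABAABAABABAABABAABAABABAABABA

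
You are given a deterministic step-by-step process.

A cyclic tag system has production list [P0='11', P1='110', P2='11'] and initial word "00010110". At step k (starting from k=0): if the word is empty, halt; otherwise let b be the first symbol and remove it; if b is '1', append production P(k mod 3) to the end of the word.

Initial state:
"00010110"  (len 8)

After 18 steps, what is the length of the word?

19

[0] "00010110"  (len 8)
[1] "0010110"  (len 7)
[2] "010110"  (len 6)
[3] "10110"  (len 5)
[4] "011011"  (len 6)
[5] "11011"  (len 5)
[6] "101111"  (len 6)
[7] "0111111"  (len 7)
[8] "111111"  (len 6)
[9] "1111111"  (len 7)
[10] "11111111"  (len 8)
[11] "1111111110"  (len 10)
[12] "11111111011"  (len 11)
[13] "111111101111"  (len 12)
[14] "11111101111110"  (len 14)
[15] "111110111111011"  (len 15)
[16] "1111011111101111"  (len 16)
[17] "111011111101111110"  (len 18)
[18] "1101111110111111011"  (len 19)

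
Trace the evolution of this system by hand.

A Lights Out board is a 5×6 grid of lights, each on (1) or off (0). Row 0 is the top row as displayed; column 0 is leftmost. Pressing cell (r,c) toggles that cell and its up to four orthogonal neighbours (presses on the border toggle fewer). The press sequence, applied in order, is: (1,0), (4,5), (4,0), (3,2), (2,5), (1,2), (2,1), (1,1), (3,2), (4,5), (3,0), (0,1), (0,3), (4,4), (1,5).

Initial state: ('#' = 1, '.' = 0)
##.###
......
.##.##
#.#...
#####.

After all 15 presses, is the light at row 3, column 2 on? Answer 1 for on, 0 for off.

1

step 0: ##.###
......
.##.##
#.#...
#####.
step 1: .#.###
##....
###.##
#.#...
#####.
step 2: .#.###
##....
###.##
#.#..#
####.#
step 3: .#.###
##....
###.##
..#..#
..##.#
step 4: .#.###
##....
##..##
.#.#.#
...#.#
step 5: .#.###
##...#
##....
.#.#..
...#.#
step 6: .#####
#.##.#
###...
.#.#..
...#.#
step 7: .#####
####.#
......
...#..
...#.#
step 8: ..####
...#.#
.#....
...#..
...#.#
step 9: ..####
...#.#
.##...
.##...
..##.#
step 10: ..####
...#.#
.##...
.##..#
..###.
step 11: ..####
...#.#
###...
#.#..#
#.###.
step 12: ##.###
.#.#.#
###...
#.#..#
#.###.
step 13: ###..#
.#...#
###...
#.#..#
#.###.
step 14: ###..#
.#...#
###...
#.#.##
#.#..#
step 15: ###...
.#..#.
###..#
#.#.##
#.#..#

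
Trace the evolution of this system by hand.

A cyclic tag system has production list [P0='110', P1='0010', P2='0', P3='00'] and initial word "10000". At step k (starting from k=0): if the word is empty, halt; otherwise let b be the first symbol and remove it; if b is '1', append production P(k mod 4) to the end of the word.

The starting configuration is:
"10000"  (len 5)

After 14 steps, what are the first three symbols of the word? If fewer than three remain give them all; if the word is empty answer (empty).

t=0: "10000"  (len 5)
t=1: "0000110"  (len 7)
t=2: "000110"  (len 6)
t=3: "00110"  (len 5)
t=4: "0110"  (len 4)
t=5: "110"  (len 3)
t=6: "100010"  (len 6)
t=7: "000100"  (len 6)
t=8: "00100"  (len 5)
t=9: "0100"  (len 4)
t=10: "100"  (len 3)
t=11: "000"  (len 3)
t=12: "00"  (len 2)
t=13: "0"  (len 1)
t=14: (halted — word empty)

(empty)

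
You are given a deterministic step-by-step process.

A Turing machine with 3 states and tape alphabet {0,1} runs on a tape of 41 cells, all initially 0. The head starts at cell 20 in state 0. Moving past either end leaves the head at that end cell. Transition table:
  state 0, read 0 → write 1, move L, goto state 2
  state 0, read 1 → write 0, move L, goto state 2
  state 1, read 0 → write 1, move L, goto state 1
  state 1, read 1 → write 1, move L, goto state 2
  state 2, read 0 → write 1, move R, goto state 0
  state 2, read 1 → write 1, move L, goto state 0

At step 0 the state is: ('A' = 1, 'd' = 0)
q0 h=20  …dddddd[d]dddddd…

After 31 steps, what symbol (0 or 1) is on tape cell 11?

[0] q0 h=20  …dddddd[d]dddddd…
[1] q2 h=19  …dddddd[d]Addddd…
[2] q0 h=20  …dddddA[A]dddddd…
[3] q2 h=19  …dddddd[A]dddddd…
[4] q0 h=18  …dddddd[d]Addddd…
[5] q2 h=17  …dddddd[d]AAdddd…
[6] q0 h=18  …dddddA[A]Addddd…
[7] q2 h=17  …dddddd[A]dAdddd…
[8] q0 h=16  …dddddd[d]AdAddd…
[9] q2 h=15  …dddddd[d]AAdAdd…
[10] q0 h=16  …dddddA[A]AdAddd…
[11] q2 h=15  …dddddd[A]dAdAdd…
[12] q0 h=14  …dddddd[d]AdAdAd…
[13] q2 h=13  …dddddd[d]AAdAdA…
[14] q0 h=14  …dddddA[A]AdAdAd…
[15] q2 h=13  …dddddd[A]dAdAdA…
[16] q0 h=12  …dddddd[d]AdAdAd…
[17] q2 h=11  …dddddd[d]AAdAdA…
[18] q0 h=12  …dddddA[A]AdAdAd…
[19] q2 h=11  …dddddd[A]dAdAdA…
[20] q0 h=10  …dddddd[d]AdAdAd…
[21] q2 h= 9  …dddddd[d]AAdAdA…
[22] q0 h=10  …dddddA[A]AdAdAd…
[23] q2 h= 9  …dddddd[A]dAdAdA…
[24] q0 h= 8  …dddddd[d]AdAdAd…
[25] q2 h= 7  …dddddd[d]AAdAdA…
[26] q0 h= 8  …dddddA[A]AdAdAd…
[27] q2 h= 7  …dddddd[A]dAdAdA…
[28] q0 h= 6  |dddddd[d]AdAdAd…
[29] q2 h= 5  |ddddd[d]AAdAdA…
[30] q0 h= 6  |dddddA[A]AdAdAd…
[31] q2 h= 5  |ddddd[A]dAdAdA…

1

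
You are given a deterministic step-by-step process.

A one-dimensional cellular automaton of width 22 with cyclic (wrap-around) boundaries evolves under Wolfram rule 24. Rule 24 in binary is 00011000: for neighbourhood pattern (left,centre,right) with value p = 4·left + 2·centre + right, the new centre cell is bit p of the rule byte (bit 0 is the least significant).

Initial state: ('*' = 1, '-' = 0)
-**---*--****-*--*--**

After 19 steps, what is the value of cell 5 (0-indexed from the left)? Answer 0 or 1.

1

[0] -**---*--****-*--*--**
[1] -*-*---*-*-----*--*-*-
[2] ----*-----*-----*----*
[3] *----*-----*-----*----
[4] -*----*-----*-----*---
[5] --*----*-----*-----*--
[6] ---*----*-----*-----*-
[7] ----*----*-----*-----*
[8] *----*----*-----*-----
[9] -*----*----*-----*----
[10] --*----*----*-----*---
[11] ---*----*----*-----*--
[12] ----*----*----*-----*-
[13] -----*----*----*-----*
[14] *-----*----*----*-----
[15] -*-----*----*----*----
[16] --*-----*----*----*---
[17] ---*-----*----*----*--
[18] ----*-----*----*----*-
[19] -----*-----*----*----*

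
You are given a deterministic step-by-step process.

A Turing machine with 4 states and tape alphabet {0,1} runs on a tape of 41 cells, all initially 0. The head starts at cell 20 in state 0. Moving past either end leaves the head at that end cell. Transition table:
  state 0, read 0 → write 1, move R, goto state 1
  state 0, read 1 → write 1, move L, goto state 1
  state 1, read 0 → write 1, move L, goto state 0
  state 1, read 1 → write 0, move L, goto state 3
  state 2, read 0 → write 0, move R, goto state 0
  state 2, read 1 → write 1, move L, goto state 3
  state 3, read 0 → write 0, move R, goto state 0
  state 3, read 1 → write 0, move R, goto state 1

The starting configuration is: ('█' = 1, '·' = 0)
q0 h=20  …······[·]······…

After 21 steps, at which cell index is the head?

t=0: q0 h=20  …······[·]······…
t=1: q1 h=21  …·····█[·]······…
t=2: q0 h=20  …······[█]█·····…
t=3: q1 h=19  …······[·]██····…
t=4: q0 h=18  …······[·]███···…
t=5: q1 h=19  …·····█[█]██····…
t=6: q3 h=18  …······[█]·██···…
t=7: q1 h=19  …······[·]██····…
t=8: q0 h=18  …······[·]███···…
t=9: q1 h=19  …·····█[█]██····…
t=10: q3 h=18  …······[█]·██···…
t=11: q1 h=19  …······[·]██····…
t=12: q0 h=18  …······[·]███···…
t=13: q1 h=19  …·····█[█]██····…
t=14: q3 h=18  …······[█]·██···…
t=15: q1 h=19  …······[·]██····…
t=16: q0 h=18  …······[·]███···…
t=17: q1 h=19  …·····█[█]██····…
t=18: q3 h=18  …······[█]·██···…
t=19: q1 h=19  …······[·]██····…
t=20: q0 h=18  …······[·]███···…
t=21: q1 h=19  …·····█[█]██····…

19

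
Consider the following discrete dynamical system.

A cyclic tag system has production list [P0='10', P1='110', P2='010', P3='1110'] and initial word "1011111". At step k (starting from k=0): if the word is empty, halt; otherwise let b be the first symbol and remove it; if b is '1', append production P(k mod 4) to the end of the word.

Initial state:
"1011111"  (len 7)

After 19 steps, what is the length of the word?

t=0: "1011111"  (len 7)
t=1: "01111110"  (len 8)
t=2: "1111110"  (len 7)
t=3: "111110010"  (len 9)
t=4: "111100101110"  (len 12)
t=5: "1110010111010"  (len 13)
t=6: "110010111010110"  (len 15)
t=7: "10010111010110010"  (len 17)
t=8: "00101110101100101110"  (len 20)
t=9: "0101110101100101110"  (len 19)
t=10: "101110101100101110"  (len 18)
t=11: "01110101100101110010"  (len 20)
t=12: "1110101100101110010"  (len 19)
t=13: "11010110010111001010"  (len 20)
t=14: "1010110010111001010110"  (len 22)
t=15: "010110010111001010110010"  (len 24)
t=16: "10110010111001010110010"  (len 23)
t=17: "011001011100101011001010"  (len 24)
t=18: "11001011100101011001010"  (len 23)
t=19: "1001011100101011001010010"  (len 25)

25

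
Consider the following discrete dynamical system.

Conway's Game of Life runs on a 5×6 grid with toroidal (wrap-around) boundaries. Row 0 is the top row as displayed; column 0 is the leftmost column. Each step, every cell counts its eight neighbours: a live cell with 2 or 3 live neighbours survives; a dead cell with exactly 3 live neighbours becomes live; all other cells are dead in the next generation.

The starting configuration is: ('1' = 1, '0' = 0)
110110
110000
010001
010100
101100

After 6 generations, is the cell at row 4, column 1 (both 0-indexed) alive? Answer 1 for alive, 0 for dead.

1

[0] 110110
110000
010001
010100
101100
[1] 000110
000010
010000
010110
100001
[2] 000110
000110
001110
011011
101001
[3] 001000
000001
010000
000000
101000
[4] 010000
000000
000000
010000
010000
[5] 000000
000000
000000
000000
111000
[6] 010000
000000
000000
010000
010000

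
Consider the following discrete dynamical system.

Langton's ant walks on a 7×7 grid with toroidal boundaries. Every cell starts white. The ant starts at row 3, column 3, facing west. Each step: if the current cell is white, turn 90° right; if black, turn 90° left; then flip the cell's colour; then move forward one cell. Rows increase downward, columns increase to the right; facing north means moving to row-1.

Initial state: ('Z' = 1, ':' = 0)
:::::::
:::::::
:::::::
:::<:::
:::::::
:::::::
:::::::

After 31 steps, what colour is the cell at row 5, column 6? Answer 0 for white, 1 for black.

1

gen 0: :::::::
:::::::
:::::::
:::<:::
:::::::
:::::::
:::::::
gen 1: :::::::
:::::::
:::^:::
:::Z:::
:::::::
:::::::
:::::::
gen 2: :::::::
:::::::
:::Z>::
:::Z:::
:::::::
:::::::
:::::::
gen 3: :::::::
:::::::
:::ZZ::
:::Zv::
:::::::
:::::::
:::::::
gen 4: :::::::
:::::::
:::ZZ::
:::<Z::
:::::::
:::::::
:::::::
gen 5: :::::::
:::::::
:::ZZ::
::::Z::
:::v:::
:::::::
:::::::
gen 6: :::::::
:::::::
:::ZZ::
::::Z::
::<Z:::
:::::::
:::::::
gen 7: :::::::
:::::::
:::ZZ::
::^:Z::
::ZZ:::
:::::::
:::::::
gen 8: :::::::
:::::::
:::ZZ::
::Z>Z::
::ZZ:::
:::::::
:::::::
gen 9: :::::::
:::::::
:::ZZ::
::ZZZ::
::Zv:::
:::::::
:::::::
gen 10: :::::::
:::::::
:::ZZ::
::ZZZ::
::Z:>::
:::::::
:::::::
gen 11: :::::::
:::::::
:::ZZ::
::ZZZ::
::Z:Z::
::::v::
:::::::
gen 12: :::::::
:::::::
:::ZZ::
::ZZZ::
::Z:Z::
:::<Z::
:::::::
gen 13: :::::::
:::::::
:::ZZ::
::ZZZ::
::Z^Z::
:::ZZ::
:::::::
gen 14: :::::::
:::::::
:::ZZ::
::ZZZ::
::ZZ>::
:::ZZ::
:::::::
gen 15: :::::::
:::::::
:::ZZ::
::ZZ^::
::ZZ:::
:::ZZ::
:::::::
gen 16: :::::::
:::::::
:::ZZ::
::Z<:::
::ZZ:::
:::ZZ::
:::::::
gen 17: :::::::
:::::::
:::ZZ::
::Z::::
::Zv:::
:::ZZ::
:::::::
gen 18: :::::::
:::::::
:::ZZ::
::Z::::
::Z:>::
:::ZZ::
:::::::
gen 19: :::::::
:::::::
:::ZZ::
::Z::::
::Z:Z::
:::Zv::
:::::::
gen 20: :::::::
:::::::
:::ZZ::
::Z::::
::Z:Z::
:::Z:>:
:::::::
gen 21: :::::::
:::::::
:::ZZ::
::Z::::
::Z:Z::
:::Z:Z:
:::::v:
gen 22: :::::::
:::::::
:::ZZ::
::Z::::
::Z:Z::
:::Z:Z:
::::<Z:
gen 23: :::::::
:::::::
:::ZZ::
::Z::::
::Z:Z::
:::Z^Z:
::::ZZ:
gen 24: :::::::
:::::::
:::ZZ::
::Z::::
::Z:Z::
:::ZZ>:
::::ZZ:
gen 25: :::::::
:::::::
:::ZZ::
::Z::::
::Z:Z^:
:::ZZ::
::::ZZ:
gen 26: :::::::
:::::::
:::ZZ::
::Z::::
::Z:ZZ>
:::ZZ::
::::ZZ:
gen 27: :::::::
:::::::
:::ZZ::
::Z::::
::Z:ZZZ
:::ZZ:v
::::ZZ:
gen 28: :::::::
:::::::
:::ZZ::
::Z::::
::Z:ZZZ
:::ZZ<Z
::::ZZ:
gen 29: :::::::
:::::::
:::ZZ::
::Z::::
::Z:Z^Z
:::ZZZZ
::::ZZ:
gen 30: :::::::
:::::::
:::ZZ::
::Z::::
::Z:<:Z
:::ZZZZ
::::ZZ:
gen 31: :::::::
:::::::
:::ZZ::
::Z::::
::Z:::Z
:::ZvZZ
::::ZZ:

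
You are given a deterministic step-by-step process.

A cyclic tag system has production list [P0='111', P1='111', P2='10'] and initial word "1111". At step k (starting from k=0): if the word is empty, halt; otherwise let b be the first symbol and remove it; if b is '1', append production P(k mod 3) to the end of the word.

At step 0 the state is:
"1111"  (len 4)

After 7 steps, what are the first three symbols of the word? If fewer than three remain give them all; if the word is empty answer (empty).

111

[0] "1111"  (len 4)
[1] "111111"  (len 6)
[2] "11111111"  (len 8)
[3] "111111110"  (len 9)
[4] "11111110111"  (len 11)
[5] "1111110111111"  (len 13)
[6] "11111011111110"  (len 14)
[7] "1111011111110111"  (len 16)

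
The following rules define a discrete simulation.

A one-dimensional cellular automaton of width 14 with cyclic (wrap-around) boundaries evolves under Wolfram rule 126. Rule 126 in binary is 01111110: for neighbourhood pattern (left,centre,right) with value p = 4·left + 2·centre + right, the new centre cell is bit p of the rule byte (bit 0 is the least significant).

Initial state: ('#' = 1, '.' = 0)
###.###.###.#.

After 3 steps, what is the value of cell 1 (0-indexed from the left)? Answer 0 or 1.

t=0: ###.###.###.#.
t=1: #.###.###.####
t=2: ###.###.###...
t=3: #.###.###.##.#

0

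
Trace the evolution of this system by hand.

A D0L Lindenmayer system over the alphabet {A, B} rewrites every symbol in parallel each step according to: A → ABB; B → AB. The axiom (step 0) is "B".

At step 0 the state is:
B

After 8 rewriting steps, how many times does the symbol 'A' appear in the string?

t=0: B
t=1: AB
t=2: ABBAB
t=3: ABBABABABBAB
t=4: ABBABABABBABABBABABBABABABBAB
t=5: ABBABABABBABABBABABBABABABBABABBABABABBABABBABABABBABABBABABBABABABBAB
t=6: ABBABABABBABABBABABBABABABBABABBABABABBABABBABABABBABABBAB…ABBABABBABABABBABABBABABABBABABBABABABBABABBABABBABABABBAB  (len 169)
t=7: ABBABABABBABABBABABBABABABBABABBABABABBABABBABABABBABABBAB…ABBABABBABABABBABABBABABABBABABBABABABBABABBABABBABABABBAB  (len 408)
t=8: ABBABABABBABABBABABBABABABBABABBABABABBABABBABABABBABABBAB…ABBABABBABABABBABABBABABABBABABBABABABBABABBABABBABABABBAB  (len 985)

408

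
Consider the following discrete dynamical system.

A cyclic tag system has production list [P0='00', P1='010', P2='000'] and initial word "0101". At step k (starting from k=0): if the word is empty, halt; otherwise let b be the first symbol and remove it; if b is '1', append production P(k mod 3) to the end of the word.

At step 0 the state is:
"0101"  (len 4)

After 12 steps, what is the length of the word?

gen 0: "0101"  (len 4)
gen 1: "101"  (len 3)
gen 2: "01010"  (len 5)
gen 3: "1010"  (len 4)
gen 4: "01000"  (len 5)
gen 5: "1000"  (len 4)
gen 6: "000000"  (len 6)
gen 7: "00000"  (len 5)
gen 8: "0000"  (len 4)
gen 9: "000"  (len 3)
gen 10: "00"  (len 2)
gen 11: "0"  (len 1)
gen 12: (halted — word empty)

0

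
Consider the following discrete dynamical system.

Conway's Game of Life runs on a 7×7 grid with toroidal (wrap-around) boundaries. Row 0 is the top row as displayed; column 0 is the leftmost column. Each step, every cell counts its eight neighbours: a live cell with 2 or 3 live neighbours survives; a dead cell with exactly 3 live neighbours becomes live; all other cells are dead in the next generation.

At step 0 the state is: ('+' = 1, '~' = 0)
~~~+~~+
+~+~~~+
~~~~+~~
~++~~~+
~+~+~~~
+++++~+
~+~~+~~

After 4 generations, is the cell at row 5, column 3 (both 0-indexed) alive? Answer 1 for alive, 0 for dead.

step 0: ~~~+~~+
+~+~~~+
~~~~+~~
~++~~~+
~+~+~~~
+++++~+
~+~~+~~
step 1: ~+++~++
+~~+~++
~~++~++
++++~~~
~~~~+++
~~~~++~
~+~~+~+
step 2: ~+~+~~~
~~~~~~~
~~~~~+~
++~~~~~
+++~~~+
+~~+~~~
~+~~~~+
step 3: +~+~~~~
~~~~~~~
~~~~~~~
~~+~~~~
~~+~~~+
~~~~~~~
~+~~~~~
step 4: ~+~~~~~
~~~~~~~
~~~~~~~
~~~~~~~
~~~~~~~
~~~~~~~
~+~~~~~

0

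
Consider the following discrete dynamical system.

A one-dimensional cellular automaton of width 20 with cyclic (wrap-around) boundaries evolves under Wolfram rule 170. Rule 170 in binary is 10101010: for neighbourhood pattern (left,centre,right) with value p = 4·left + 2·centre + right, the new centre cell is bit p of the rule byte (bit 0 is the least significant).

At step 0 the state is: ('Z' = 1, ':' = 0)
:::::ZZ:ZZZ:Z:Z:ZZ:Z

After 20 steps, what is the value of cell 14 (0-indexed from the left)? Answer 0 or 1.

1

gen 0: :::::ZZ:ZZZ:Z:Z:ZZ:Z
gen 1: ::::ZZ:ZZZ:Z:Z:ZZ:Z:
gen 2: :::ZZ:ZZZ:Z:Z:ZZ:Z::
gen 3: ::ZZ:ZZZ:Z:Z:ZZ:Z:::
gen 4: :ZZ:ZZZ:Z:Z:ZZ:Z::::
gen 5: ZZ:ZZZ:Z:Z:ZZ:Z:::::
gen 6: Z:ZZZ:Z:Z:ZZ:Z:::::Z
gen 7: :ZZZ:Z:Z:ZZ:Z:::::ZZ
gen 8: ZZZ:Z:Z:ZZ:Z:::::ZZ:
gen 9: ZZ:Z:Z:ZZ:Z:::::ZZ:Z
gen 10: Z:Z:Z:ZZ:Z:::::ZZ:ZZ
gen 11: :Z:Z:ZZ:Z:::::ZZ:ZZZ
gen 12: Z:Z:ZZ:Z:::::ZZ:ZZZ:
gen 13: :Z:ZZ:Z:::::ZZ:ZZZ:Z
gen 14: Z:ZZ:Z:::::ZZ:ZZZ:Z:
gen 15: :ZZ:Z:::::ZZ:ZZZ:Z:Z
gen 16: ZZ:Z:::::ZZ:ZZZ:Z:Z:
gen 17: Z:Z:::::ZZ:ZZZ:Z:Z:Z
gen 18: :Z:::::ZZ:ZZZ:Z:Z:ZZ
gen 19: Z:::::ZZ:ZZZ:Z:Z:ZZ:
gen 20: :::::ZZ:ZZZ:Z:Z:ZZ:Z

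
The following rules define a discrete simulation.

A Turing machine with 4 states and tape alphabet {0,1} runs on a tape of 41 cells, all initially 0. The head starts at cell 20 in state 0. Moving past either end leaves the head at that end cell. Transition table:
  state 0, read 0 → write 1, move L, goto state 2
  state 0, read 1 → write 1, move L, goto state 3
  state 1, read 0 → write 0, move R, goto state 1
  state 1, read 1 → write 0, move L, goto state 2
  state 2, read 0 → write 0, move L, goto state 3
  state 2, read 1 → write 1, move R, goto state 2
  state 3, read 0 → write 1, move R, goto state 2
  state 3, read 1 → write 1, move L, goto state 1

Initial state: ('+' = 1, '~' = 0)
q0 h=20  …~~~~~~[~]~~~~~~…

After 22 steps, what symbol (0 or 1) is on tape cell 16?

[0] q0 h=20  …~~~~~~[~]~~~~~~…
[1] q2 h=19  …~~~~~~[~]+~~~~~…
[2] q3 h=18  …~~~~~~[~]~+~~~~…
[3] q2 h=19  …~~~~~+[~]+~~~~~…
[4] q3 h=18  …~~~~~~[+]~+~~~~…
[5] q1 h=17  …~~~~~~[~]+~+~~~…
[6] q1 h=18  …~~~~~~[+]~+~~~~…
[7] q2 h=17  …~~~~~~[~]~~+~~~…
[8] q3 h=16  …~~~~~~[~]~~~+~~…
[9] q2 h=17  …~~~~~+[~]~~+~~~…
[10] q3 h=16  …~~~~~~[+]~~~+~~…
[11] q1 h=15  …~~~~~~[~]+~~~+~…
[12] q1 h=16  …~~~~~~[+]~~~+~~…
[13] q2 h=15  …~~~~~~[~]~~~~+~…
[14] q3 h=14  …~~~~~~[~]~~~~~+…
[15] q2 h=15  …~~~~~+[~]~~~~+~…
[16] q3 h=14  …~~~~~~[+]~~~~~+…
[17] q1 h=13  …~~~~~~[~]+~~~~~…
[18] q1 h=14  …~~~~~~[+]~~~~~+…
[19] q2 h=13  …~~~~~~[~]~~~~~~…
[20] q3 h=12  …~~~~~~[~]~~~~~~…
[21] q2 h=13  …~~~~~+[~]~~~~~~…
[22] q3 h=12  …~~~~~~[+]~~~~~~…

0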